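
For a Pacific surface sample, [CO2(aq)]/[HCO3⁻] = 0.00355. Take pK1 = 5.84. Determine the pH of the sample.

From K1 = [H⁺][HCO3⁻]/[CO2(aq)]:  pH = pK1 − log₁₀([CO2(aq)]/[HCO3⁻])
log₁₀(0.00355) = -2.450
pH = 5.84 − (-2.450) = 8.29

pH = 8.29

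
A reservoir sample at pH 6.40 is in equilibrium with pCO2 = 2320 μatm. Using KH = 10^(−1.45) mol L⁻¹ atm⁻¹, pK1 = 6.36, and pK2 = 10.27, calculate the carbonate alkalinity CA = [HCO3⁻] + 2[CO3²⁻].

CA = 0.0903 mmol/L

[CO2*] = KH · pCO2 = 10^(−1.45) × 2320×10^-6 = 8.232×10^-5 mol/L
α₀ = 1/(1 + K1/[H⁺] + K1K2/[H⁺]²) = 1/(1 + 10^+0.04 + 10^-3.83) = 0.4770
DIC = [CO2*]/α₀ = 8.232×10^-5 / 0.4770 = 0.1726 mmol/L
CA = (α₁ + 2α₂)·DIC = (0.5230 + 2×7.055×10^-5) × 0.1726 = 0.0903 mmol/L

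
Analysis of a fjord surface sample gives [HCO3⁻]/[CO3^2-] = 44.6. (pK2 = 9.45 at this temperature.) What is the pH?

pH = 7.80

From K2 = [H⁺][CO3^2-]/[HCO3⁻]:  pH = pK2 − log₁₀([HCO3⁻]/[CO3^2-])
log₁₀(44.6) = +1.649
pH = 9.45 − (+1.649) = 7.80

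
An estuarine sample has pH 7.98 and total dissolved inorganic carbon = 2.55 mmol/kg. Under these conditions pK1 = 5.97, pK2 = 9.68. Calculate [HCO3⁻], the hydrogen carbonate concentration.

[HCO3⁻] = 2.48 mmol/kg

α₁ = 1 / (1 + [H⁺]/K1 + K2/[H⁺]) = 1 / (1 + 10^-2.01 + 10^-1.70)
   = 1 / (1 + 0.0097724 + 0.019953) = 1/1.0297 = 0.9711
[HCO3⁻] = α₁ × DIC = 0.9711 × 2.55 = 2.48 mmol/kg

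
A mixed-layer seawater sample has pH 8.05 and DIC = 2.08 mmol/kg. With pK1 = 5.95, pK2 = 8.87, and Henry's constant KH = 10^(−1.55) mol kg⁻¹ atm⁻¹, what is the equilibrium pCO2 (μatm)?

pCO2 = 506 μatm

α₀ = 1 / (1 + K1/[H⁺] + K1K2/[H⁺]²) = 1 / (1 + 10^+2.10 + 10^+1.28)
   = 1 / (1 + 125.89 + 19.055) = 1/145.95 = 0.006852
[CO2*] = α₀ × DIC = 0.006852 × 2.08 = 0.01425 mmol/kg = 14.25 μmol/kg
pCO2 = [CO2*]/KH = 1.425×10^-5 / 2.818×10^-2 = 506 μatm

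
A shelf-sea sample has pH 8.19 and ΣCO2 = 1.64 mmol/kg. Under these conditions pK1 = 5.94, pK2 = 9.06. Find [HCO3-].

α₁ = 1 / (1 + [H⁺]/K1 + K2/[H⁺]) = 1 / (1 + 10^-2.25 + 10^-0.87)
   = 1 / (1 + 0.0056234 + 0.13490) = 1/1.1405 = 0.8768
[HCO3⁻] = α₁ × DIC = 0.8768 × 1.64 = 1.44 mmol/kg

[HCO3⁻] = 1.44 mmol/kg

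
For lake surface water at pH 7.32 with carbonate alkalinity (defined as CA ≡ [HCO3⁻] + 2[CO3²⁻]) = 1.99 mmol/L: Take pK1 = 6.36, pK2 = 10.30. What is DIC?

CA = [HCO3⁻] + 2[CO3²⁻] = (α₁ + 2α₂)·DIC
At pH 7.32: [H⁺]/K1 = 10^-0.96 = 0.10965, K2/[H⁺] = 10^-2.98 = 0.0010471
α₁ = 1/(1 + 0.10965 + 0.0010471) = 1/1.1107 = 0.9003; α₂ = α₁·K2/[H⁺] = 0.0009428
α₁ + 2α₂ = 0.9022
DIC = CA / (α₁ + 2α₂) = 1.99 / 0.9022 = 2.21 mmol/L

DIC = 2.21 mmol/L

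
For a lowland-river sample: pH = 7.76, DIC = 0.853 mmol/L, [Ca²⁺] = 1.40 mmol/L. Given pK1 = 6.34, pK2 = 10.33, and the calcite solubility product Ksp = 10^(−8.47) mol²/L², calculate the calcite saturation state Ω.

α₂ = 1 / (1 + [H⁺]/K2 + [H⁺]²/(K1K2)) = 1 / (1 + 10^+2.57 + 10^+1.15)
   = 1 / (1 + 371.54 + 14.125) = 1/386.66 = 0.002586
[CO3²⁻] = α₂ × DIC = 0.002586 × 0.853 = 0.002206 mmol/L = 2.206 μmol/L
Ksp = 10^(−8.47) = 3.388×10^-9
Ω = [Ca²⁺][CO3²⁻]/Ksp = (1.40×10^-3)(2.206×10^-6) / 3.388×10^-9 = 0.911

Ω = 0.911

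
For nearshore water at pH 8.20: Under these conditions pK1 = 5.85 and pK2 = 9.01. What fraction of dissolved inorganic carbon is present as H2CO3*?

α₀ = 0.00385

α₀ = 1 / (1 + K1/[H⁺] + K1K2/[H⁺]²) = 1 / (1 + 10^+2.35 + 10^+1.54)
   = 1 / (1 + 223.87 + 34.674) = 1/259.55 = 0.003853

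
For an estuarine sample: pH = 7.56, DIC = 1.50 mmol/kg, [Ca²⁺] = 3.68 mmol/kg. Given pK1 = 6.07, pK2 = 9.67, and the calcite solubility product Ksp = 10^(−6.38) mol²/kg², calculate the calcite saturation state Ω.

Ω = 0.0988

α₂ = 1 / (1 + [H⁺]/K2 + [H⁺]²/(K1K2)) = 1 / (1 + 10^+2.11 + 10^+0.62)
   = 1 / (1 + 128.82 + 4.1687) = 1/133.99 = 0.007463
[CO3²⁻] = α₂ × DIC = 0.007463 × 1.50 = 0.01119 mmol/kg = 11.19 μmol/kg
Ksp = 10^(−6.38) = 4.169×10^-7
Ω = [Ca²⁺][CO3²⁻]/Ksp = (3.68×10^-3)(1.119×10^-5) / 4.169×10^-7 = 0.0988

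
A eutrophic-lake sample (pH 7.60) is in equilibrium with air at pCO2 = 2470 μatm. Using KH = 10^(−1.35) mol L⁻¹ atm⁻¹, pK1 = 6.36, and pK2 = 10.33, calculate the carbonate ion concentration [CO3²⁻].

[CO3²⁻] = 3.57 μmol/L

[CO2*] = KH · pCO2 = 10^(−1.35) × 2470×10^-6 = 1.103×10^-4 mol/L
α₀ = 1/(1 + K1/[H⁺] + K1K2/[H⁺]²) = 1/(1 + 10^+1.24 + 10^-1.49) = 0.05432
DIC = [CO2*]/α₀ = 1.103×10^-4 / 0.05432 = 2.031 mmol/L
[CO3²⁻] = α₂·DIC; α₂ = 0.001758, so [CO3²⁻] = 0.001758 × 2.031 = 0.00357 mmol/L = 3.57 μmol/L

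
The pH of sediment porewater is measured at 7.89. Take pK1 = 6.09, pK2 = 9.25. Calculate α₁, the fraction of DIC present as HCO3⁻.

α₁ = 1 / (1 + [H⁺]/K1 + K2/[H⁺]) = 1 / (1 + 10^-1.80 + 10^-1.36)
   = 1 / (1 + 0.015849 + 0.043652) = 1/1.0595 = 0.9438

α₁ = 0.944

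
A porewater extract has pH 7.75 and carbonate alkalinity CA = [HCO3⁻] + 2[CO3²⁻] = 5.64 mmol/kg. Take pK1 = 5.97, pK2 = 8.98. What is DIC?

CA = [HCO3⁻] + 2[CO3²⁻] = (α₁ + 2α₂)·DIC
At pH 7.75: [H⁺]/K1 = 10^-1.78 = 0.016596, K2/[H⁺] = 10^-1.23 = 0.058884
α₁ = 1/(1 + 0.016596 + 0.058884) = 1/1.0755 = 0.9298; α₂ = α₁·K2/[H⁺] = 0.05475
α₁ + 2α₂ = 1.0393
DIC = CA / (α₁ + 2α₂) = 5.64 / 1.0393 = 5.43 mmol/kg

DIC = 5.43 mmol/kg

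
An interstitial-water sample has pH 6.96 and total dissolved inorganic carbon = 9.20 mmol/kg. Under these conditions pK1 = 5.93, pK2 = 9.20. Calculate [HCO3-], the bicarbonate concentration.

α₁ = 1 / (1 + [H⁺]/K1 + K2/[H⁺]) = 1 / (1 + 10^-1.03 + 10^-2.24)
   = 1 / (1 + 0.093325 + 0.0057544) = 1/1.0991 = 0.9099
[HCO3⁻] = α₁ × DIC = 0.9099 × 9.20 = 8.37 mmol/kg

[HCO3⁻] = 8.37 mmol/kg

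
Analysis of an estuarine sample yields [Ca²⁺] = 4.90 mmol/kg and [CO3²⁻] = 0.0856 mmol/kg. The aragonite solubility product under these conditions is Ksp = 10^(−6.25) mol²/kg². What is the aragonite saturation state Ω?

Ω = 0.746

Ksp = 10^(−6.25) = 5.623×10^-7
Ω = [Ca²⁺][CO3²⁻]/Ksp = (4.90×10^-3)(0.0856×10^-3) / 5.623×10^-7 = 0.746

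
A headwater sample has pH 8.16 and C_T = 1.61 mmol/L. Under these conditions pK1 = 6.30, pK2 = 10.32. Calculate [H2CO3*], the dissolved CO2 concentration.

[CO2*] = 0.0218 mmol/L

α₀ = 1 / (1 + K1/[H⁺] + K1K2/[H⁺]²) = 1 / (1 + 10^+1.86 + 10^-0.30)
   = 1 / (1 + 72.444 + 0.50119) = 1/73.945 = 0.01352
[CO2*] = α₀ × DIC = 0.01352 × 1.61 = 0.0218 mmol/L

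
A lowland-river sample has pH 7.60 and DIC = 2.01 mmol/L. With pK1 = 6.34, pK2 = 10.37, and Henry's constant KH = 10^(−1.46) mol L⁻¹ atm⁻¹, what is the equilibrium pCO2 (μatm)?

pCO2 = 3010 μatm

α₀ = 1 / (1 + K1/[H⁺] + K1K2/[H⁺]²) = 1 / (1 + 10^+1.26 + 10^-1.51)
   = 1 / (1 + 18.197 + 0.030903) = 1/19.228 = 0.05201
[CO2*] = α₀ × DIC = 0.05201 × 2.01 = 0.1045 mmol/L
pCO2 = [CO2*]/KH = 1.045×10^-4 / 3.467×10^-2 = 3010 μatm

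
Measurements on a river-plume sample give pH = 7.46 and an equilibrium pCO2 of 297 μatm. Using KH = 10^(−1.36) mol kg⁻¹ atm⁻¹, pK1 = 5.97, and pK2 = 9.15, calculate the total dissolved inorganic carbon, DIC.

[CO2*] = KH · pCO2 = 10^(−1.36) × 297×10^-6 = 1.296×10^-5 mol/kg
α₀ = 1/(1 + K1/[H⁺] + K1K2/[H⁺]²) = 1/(1 + 10^+1.49 + 10^-0.20) = 0.03074
DIC = [CO2*]/α₀ = 1.296×10^-5 / 0.03074 = 0.422 mmol/kg

DIC = 0.422 mmol/kg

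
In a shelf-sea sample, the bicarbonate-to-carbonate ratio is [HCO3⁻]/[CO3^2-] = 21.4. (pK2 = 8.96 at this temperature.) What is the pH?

From K2 = [H⁺][CO3^2-]/[HCO3⁻]:  pH = pK2 − log₁₀([HCO3⁻]/[CO3^2-])
log₁₀(21.4) = +1.330
pH = 8.96 − (+1.330) = 7.63

pH = 7.63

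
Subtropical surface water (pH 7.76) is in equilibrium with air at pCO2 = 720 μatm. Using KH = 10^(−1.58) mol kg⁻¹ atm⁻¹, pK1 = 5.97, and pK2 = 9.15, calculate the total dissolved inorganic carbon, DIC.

[CO2*] = KH · pCO2 = 10^(−1.58) × 720×10^-6 = 1.894×10^-5 mol/kg
α₀ = 1/(1 + K1/[H⁺] + K1K2/[H⁺]²) = 1/(1 + 10^+1.79 + 10^+0.40) = 0.01534
DIC = [CO2*]/α₀ = 1.894×10^-5 / 0.01534 = 1.23 mmol/kg

DIC = 1.23 mmol/kg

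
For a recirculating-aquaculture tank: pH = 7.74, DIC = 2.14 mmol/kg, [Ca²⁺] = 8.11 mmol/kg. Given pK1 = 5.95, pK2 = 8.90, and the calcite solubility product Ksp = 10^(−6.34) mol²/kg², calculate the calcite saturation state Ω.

α₂ = 1 / (1 + [H⁺]/K2 + [H⁺]²/(K1K2)) = 1 / (1 + 10^+1.16 + 10^-0.63)
   = 1 / (1 + 14.454 + 0.23442) = 1/15.689 = 0.06374
[CO3²⁻] = α₂ × DIC = 0.06374 × 2.14 = 0.1364 mmol/kg
Ksp = 10^(−6.34) = 4.571×10^-7
Ω = [Ca²⁺][CO3²⁻]/Ksp = (8.11×10^-3)(1.364×10^-4) / 4.571×10^-7 = 2.42

Ω = 2.42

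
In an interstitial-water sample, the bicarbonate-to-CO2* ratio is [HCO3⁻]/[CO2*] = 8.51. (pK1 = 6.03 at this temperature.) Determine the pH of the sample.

From K1 = [H⁺][HCO3⁻]/[CO2*]:  pH = pK1 + log₁₀([HCO3⁻]/[CO2*])
log₁₀(8.51) = +0.930
pH = 6.03 + (+0.930) = 6.96

pH = 6.96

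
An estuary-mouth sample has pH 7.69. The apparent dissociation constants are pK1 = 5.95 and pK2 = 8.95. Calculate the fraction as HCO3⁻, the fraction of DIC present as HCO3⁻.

α₁ = 1 / (1 + [H⁺]/K1 + K2/[H⁺]) = 1 / (1 + 10^-1.74 + 10^-1.26)
   = 1 / (1 + 0.018197 + 0.054954) = 1/1.0732 = 0.9318

α₁ = 0.932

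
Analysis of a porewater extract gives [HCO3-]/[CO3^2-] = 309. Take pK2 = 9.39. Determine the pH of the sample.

From K2 = [H⁺][CO3^2-]/[HCO3-]:  pH = pK2 − log₁₀([HCO3-]/[CO3^2-])
log₁₀(309) = +2.490
pH = 9.39 − (+2.490) = 6.90

pH = 6.90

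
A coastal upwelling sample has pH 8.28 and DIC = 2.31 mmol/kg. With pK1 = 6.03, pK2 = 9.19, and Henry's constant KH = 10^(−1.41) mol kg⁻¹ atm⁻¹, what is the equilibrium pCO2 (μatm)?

pCO2 = 296 μatm

α₀ = 1 / (1 + K1/[H⁺] + K1K2/[H⁺]²) = 1 / (1 + 10^+2.25 + 10^+1.34)
   = 1 / (1 + 177.83 + 21.878) = 1/200.71 = 0.004982
[CO2*] = α₀ × DIC = 0.004982 × 2.31 = 0.01151 mmol/kg = 11.51 μmol/kg
pCO2 = [CO2*]/KH = 1.151×10^-5 / 3.890×10^-2 = 296 μatm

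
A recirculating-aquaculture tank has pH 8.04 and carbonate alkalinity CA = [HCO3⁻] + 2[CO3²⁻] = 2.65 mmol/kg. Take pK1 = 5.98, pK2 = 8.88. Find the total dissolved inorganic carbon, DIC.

CA = [HCO3⁻] + 2[CO3²⁻] = (α₁ + 2α₂)·DIC
At pH 8.04: [H⁺]/K1 = 10^-2.06 = 0.0087096, K2/[H⁺] = 10^-0.84 = 0.14454
α₁ = 1/(1 + 0.0087096 + 0.14454) = 1/1.1533 = 0.8671; α₂ = α₁·K2/[H⁺] = 0.1253
α₁ + 2α₂ = 1.1178
DIC = CA / (α₁ + 2α₂) = 2.65 / 1.1178 = 2.37 mmol/kg

DIC = 2.37 mmol/kg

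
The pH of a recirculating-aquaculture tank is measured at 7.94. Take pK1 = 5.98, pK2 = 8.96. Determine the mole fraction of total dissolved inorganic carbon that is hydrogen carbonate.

α₁ = 0.904

α₁ = 1 / (1 + [H⁺]/K1 + K2/[H⁺]) = 1 / (1 + 10^-1.96 + 10^-1.02)
   = 1 / (1 + 0.010965 + 0.095499) = 1/1.1065 = 0.9038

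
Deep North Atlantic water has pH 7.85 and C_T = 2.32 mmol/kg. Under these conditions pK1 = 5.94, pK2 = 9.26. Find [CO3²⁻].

[CO3²⁻] = 0.0859 mmol/kg

α₂ = 1 / (1 + [H⁺]/K2 + [H⁺]²/(K1K2)) = 1 / (1 + 10^+1.41 + 10^-0.50)
   = 1 / (1 + 25.704 + 0.31623) = 1/27.020 = 0.03701
[CO3²⁻] = α₂ × DIC = 0.03701 × 2.32 = 0.0859 mmol/kg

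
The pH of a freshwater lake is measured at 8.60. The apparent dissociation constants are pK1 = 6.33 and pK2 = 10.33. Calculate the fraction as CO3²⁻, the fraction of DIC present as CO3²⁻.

α₂ = 0.0182

α₂ = 1 / (1 + [H⁺]/K2 + [H⁺]²/(K1K2)) = 1 / (1 + 10^+1.73 + 10^-0.54)
   = 1 / (1 + 53.703 + 0.28840) = 1/54.992 = 0.01818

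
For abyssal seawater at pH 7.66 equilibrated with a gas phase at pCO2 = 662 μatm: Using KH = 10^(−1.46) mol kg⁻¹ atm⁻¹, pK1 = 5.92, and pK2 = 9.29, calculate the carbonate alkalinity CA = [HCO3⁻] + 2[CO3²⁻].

CA = 1.32 mmol/kg

[CO2*] = KH · pCO2 = 10^(−1.46) × 662×10^-6 = 2.295×10^-5 mol/kg
α₀ = 1/(1 + K1/[H⁺] + K1K2/[H⁺]²) = 1/(1 + 10^+1.74 + 10^+0.11) = 0.01747
DIC = [CO2*]/α₀ = 2.295×10^-5 / 0.01747 = 1.314 mmol/kg
CA = (α₁ + 2α₂)·DIC = (0.9600 + 2×0.02251) × 1.314 = 1.32 mmol/kg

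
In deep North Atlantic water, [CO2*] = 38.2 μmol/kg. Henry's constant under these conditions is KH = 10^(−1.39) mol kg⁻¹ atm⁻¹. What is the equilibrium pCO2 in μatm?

pCO2 = 938 μatm

KH = 10^(−1.39) = 4.074×10^-2 mol kg⁻¹ atm⁻¹
pCO2 = [CO2*]/KH = 38.2×10^-6 / 4.074×10^-2 = 9.38×10^-4 atm = 938 μatm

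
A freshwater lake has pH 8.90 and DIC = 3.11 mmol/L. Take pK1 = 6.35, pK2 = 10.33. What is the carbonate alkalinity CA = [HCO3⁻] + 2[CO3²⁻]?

CA = 3.21 mmol/L

CA = [HCO3⁻] + 2[CO3²⁻] = (α₁ + 2α₂)·DIC
At pH 8.90: [H⁺]/K1 = 10^-2.55 = 0.0028184, K2/[H⁺] = 10^-1.43 = 0.037154
α₁ = 1/(1 + 0.0028184 + 0.037154) = 1/1.0400 = 0.9616; α₂ = α₁·K2/[H⁺] = 0.03573
α₁ + 2α₂ = 1.0330
CA = 1.0330 × 3.11 = 3.21 mmol/L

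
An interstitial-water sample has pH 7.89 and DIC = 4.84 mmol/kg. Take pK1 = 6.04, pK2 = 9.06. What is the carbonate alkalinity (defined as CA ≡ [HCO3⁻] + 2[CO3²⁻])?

CA = [HCO3⁻] + 2[CO3²⁻] = (α₁ + 2α₂)·DIC
At pH 7.89: [H⁺]/K1 = 10^-1.85 = 0.014125, K2/[H⁺] = 10^-1.17 = 0.067608
α₁ = 1/(1 + 0.014125 + 0.067608) = 1/1.0817 = 0.9244; α₂ = α₁·K2/[H⁺] = 0.06250
α₁ + 2α₂ = 1.0494
CA = 1.0494 × 4.84 = 5.08 mmol/kg

CA = 5.08 mmol/kg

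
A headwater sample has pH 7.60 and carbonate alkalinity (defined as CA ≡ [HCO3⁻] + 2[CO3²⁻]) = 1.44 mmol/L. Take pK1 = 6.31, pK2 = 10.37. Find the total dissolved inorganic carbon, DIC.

DIC = 1.51 mmol/L

CA = [HCO3⁻] + 2[CO3²⁻] = (α₁ + 2α₂)·DIC
At pH 7.60: [H⁺]/K1 = 10^-1.29 = 0.051286, K2/[H⁺] = 10^-2.77 = 0.0016982
α₁ = 1/(1 + 0.051286 + 0.0016982) = 1/1.0530 = 0.9497; α₂ = α₁·K2/[H⁺] = 0.001613
α₁ + 2α₂ = 0.9529
DIC = CA / (α₁ + 2α₂) = 1.44 / 0.9529 = 1.51 mmol/L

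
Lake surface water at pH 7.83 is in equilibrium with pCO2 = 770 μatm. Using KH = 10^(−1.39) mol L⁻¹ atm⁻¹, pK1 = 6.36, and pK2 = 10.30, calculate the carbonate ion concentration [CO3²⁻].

[CO2*] = KH · pCO2 = 10^(−1.39) × 770×10^-6 = 3.137×10^-5 mol/L
α₀ = 1/(1 + K1/[H⁺] + K1K2/[H⁺]²) = 1/(1 + 10^+1.47 + 10^-1.00) = 0.03267
DIC = [CO2*]/α₀ = 3.137×10^-5 / 0.03267 = 0.9602 mmol/L
[CO3²⁻] = α₂·DIC; α₂ = 0.003267, so [CO3²⁻] = 0.003267 × 0.9602 = 0.00314 mmol/L = 3.14 μmol/L

[CO3²⁻] = 3.14 μmol/L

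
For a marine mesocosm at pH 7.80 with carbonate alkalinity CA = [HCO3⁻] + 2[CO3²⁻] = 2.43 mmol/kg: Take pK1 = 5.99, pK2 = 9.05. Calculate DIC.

CA = [HCO3⁻] + 2[CO3²⁻] = (α₁ + 2α₂)·DIC
At pH 7.80: [H⁺]/K1 = 10^-1.81 = 0.015488, K2/[H⁺] = 10^-1.25 = 0.056234
α₁ = 1/(1 + 0.015488 + 0.056234) = 1/1.0717 = 0.9331; α₂ = α₁·K2/[H⁺] = 0.05247
α₁ + 2α₂ = 1.0380
DIC = CA / (α₁ + 2α₂) = 2.43 / 1.0380 = 2.34 mmol/kg

DIC = 2.34 mmol/kg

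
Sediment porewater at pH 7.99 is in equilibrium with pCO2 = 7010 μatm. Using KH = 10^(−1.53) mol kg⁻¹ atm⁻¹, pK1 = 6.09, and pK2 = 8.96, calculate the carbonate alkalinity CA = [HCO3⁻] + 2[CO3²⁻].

CA = 20.0 mmol/kg

[CO2*] = KH · pCO2 = 10^(−1.53) × 7010×10^-6 = 2.069×10^-4 mol/kg
α₀ = 1/(1 + K1/[H⁺] + K1K2/[H⁺]²) = 1/(1 + 10^+1.90 + 10^+0.93) = 0.01124
DIC = [CO2*]/α₀ = 2.069×10^-4 / 0.01124 = 18.40 mmol/kg
CA = (α₁ + 2α₂)·DIC = (0.8931 + 2×0.09569) × 18.40 = 20.0 mmol/kg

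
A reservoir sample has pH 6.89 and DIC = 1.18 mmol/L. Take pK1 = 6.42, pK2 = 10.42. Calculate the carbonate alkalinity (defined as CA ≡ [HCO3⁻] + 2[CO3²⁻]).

CA = [HCO3⁻] + 2[CO3²⁻] = (α₁ + 2α₂)·DIC
At pH 6.89: [H⁺]/K1 = 10^-0.47 = 0.33884, K2/[H⁺] = 10^-3.53 = 0.00029512
α₁ = 1/(1 + 0.33884 + 0.00029512) = 1/1.3391 = 0.7467; α₂ = α₁·K2/[H⁺] = 0.0002204
α₁ + 2α₂ = 0.7472
CA = 0.7472 × 1.18 = 0.882 mmol/L

CA = 0.882 mmol/L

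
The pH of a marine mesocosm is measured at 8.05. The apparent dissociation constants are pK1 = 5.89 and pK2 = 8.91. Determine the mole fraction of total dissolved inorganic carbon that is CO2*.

α₀ = 1 / (1 + K1/[H⁺] + K1K2/[H⁺]²) = 1 / (1 + 10^+2.16 + 10^+1.30)
   = 1 / (1 + 144.54 + 19.953) = 1/165.50 = 0.006042

α₀ = 0.00604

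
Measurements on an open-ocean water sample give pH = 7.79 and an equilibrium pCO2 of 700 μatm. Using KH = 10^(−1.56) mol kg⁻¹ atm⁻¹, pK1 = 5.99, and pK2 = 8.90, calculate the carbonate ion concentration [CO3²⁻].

[CO3²⁻] = 0.0944 mmol/kg

[CO2*] = KH · pCO2 = 10^(−1.56) × 700×10^-6 = 1.928×10^-5 mol/kg
α₀ = 1/(1 + K1/[H⁺] + K1K2/[H⁺]²) = 1/(1 + 10^+1.80 + 10^+0.69) = 0.01449
DIC = [CO2*]/α₀ = 1.928×10^-5 / 0.01449 = 1.330 mmol/kg
[CO3²⁻] = α₂·DIC; α₂ = 0.07099, so [CO3²⁻] = 0.07099 × 1.330 = 0.0944 mmol/kg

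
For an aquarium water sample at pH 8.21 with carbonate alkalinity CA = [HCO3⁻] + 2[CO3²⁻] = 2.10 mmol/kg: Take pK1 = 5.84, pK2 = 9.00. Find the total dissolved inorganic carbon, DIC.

CA = [HCO3⁻] + 2[CO3²⁻] = (α₁ + 2α₂)·DIC
At pH 8.21: [H⁺]/K1 = 10^-2.37 = 0.0042658, K2/[H⁺] = 10^-0.79 = 0.16218
α₁ = 1/(1 + 0.0042658 + 0.16218) = 1/1.1664 = 0.8573; α₂ = α₁·K2/[H⁺] = 0.1390
α₁ + 2α₂ = 1.1354
DIC = CA / (α₁ + 2α₂) = 2.10 / 1.1354 = 1.85 mmol/kg

DIC = 1.85 mmol/kg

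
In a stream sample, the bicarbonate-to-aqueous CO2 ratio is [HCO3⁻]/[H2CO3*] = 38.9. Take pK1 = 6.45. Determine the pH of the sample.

pH = 8.04

From K1 = [H⁺][HCO3⁻]/[H2CO3*]:  pH = pK1 + log₁₀([HCO3⁻]/[H2CO3*])
log₁₀(38.9) = +1.590
pH = 6.45 + (+1.590) = 8.04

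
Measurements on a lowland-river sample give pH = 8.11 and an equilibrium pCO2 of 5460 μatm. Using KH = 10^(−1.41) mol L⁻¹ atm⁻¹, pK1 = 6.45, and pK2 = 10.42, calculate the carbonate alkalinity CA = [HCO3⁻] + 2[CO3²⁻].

CA = 9.80 mmol/L

[CO2*] = KH · pCO2 = 10^(−1.41) × 5460×10^-6 = 2.124×10^-4 mol/L
α₀ = 1/(1 + K1/[H⁺] + K1K2/[H⁺]²) = 1/(1 + 10^+1.66 + 10^-0.65) = 0.02131
DIC = [CO2*]/α₀ = 2.124×10^-4 / 0.02131 = 9.969 mmol/L
CA = (α₁ + 2α₂)·DIC = (0.9739 + 2×0.004770) × 9.969 = 9.80 mmol/L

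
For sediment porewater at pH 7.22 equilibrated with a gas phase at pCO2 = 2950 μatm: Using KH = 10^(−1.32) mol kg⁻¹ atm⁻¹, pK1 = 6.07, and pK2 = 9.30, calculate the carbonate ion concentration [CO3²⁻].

[CO3²⁻] = 16.6 μmol/kg

[CO2*] = KH · pCO2 = 10^(−1.32) × 2950×10^-6 = 1.412×10^-4 mol/kg
α₀ = 1/(1 + K1/[H⁺] + K1K2/[H⁺]²) = 1/(1 + 10^+1.15 + 10^-0.93) = 0.06560
DIC = [CO2*]/α₀ = 1.412×10^-4 / 0.06560 = 2.152 mmol/kg
[CO3²⁻] = α₂·DIC; α₂ = 0.007708, so [CO3²⁻] = 0.007708 × 2.152 = 0.0166 mmol/kg = 16.6 μmol/kg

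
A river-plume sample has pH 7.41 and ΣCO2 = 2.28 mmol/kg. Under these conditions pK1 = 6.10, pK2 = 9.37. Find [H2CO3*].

α₀ = 1 / (1 + K1/[H⁺] + K1K2/[H⁺]²) = 1 / (1 + 10^+1.31 + 10^-0.65)
   = 1 / (1 + 20.417 + 0.22387) = 1/21.641 = 0.04621
[CO2*] = α₀ × DIC = 0.04621 × 2.28 = 0.105 mmol/kg

[CO2*] = 0.105 mmol/kg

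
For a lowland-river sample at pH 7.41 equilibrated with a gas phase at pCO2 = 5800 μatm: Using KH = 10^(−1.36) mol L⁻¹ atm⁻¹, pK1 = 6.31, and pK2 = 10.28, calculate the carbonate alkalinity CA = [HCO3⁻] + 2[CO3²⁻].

[CO2*] = KH · pCO2 = 10^(−1.36) × 5800×10^-6 = 2.532×10^-4 mol/L
α₀ = 1/(1 + K1/[H⁺] + K1K2/[H⁺]²) = 1/(1 + 10^+1.10 + 10^-1.77) = 0.07350
DIC = [CO2*]/α₀ = 2.532×10^-4 / 0.07350 = 3.445 mmol/L
CA = (α₁ + 2α₂)·DIC = (0.9253 + 2×0.001248) × 3.445 = 3.20 mmol/L

CA = 3.20 mmol/L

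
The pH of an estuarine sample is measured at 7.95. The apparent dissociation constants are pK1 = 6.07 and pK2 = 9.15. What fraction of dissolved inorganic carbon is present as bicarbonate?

α₁ = 0.929

α₁ = 1 / (1 + [H⁺]/K1 + K2/[H⁺]) = 1 / (1 + 10^-1.88 + 10^-1.20)
   = 1 / (1 + 0.013183 + 0.063096) = 1/1.0763 = 0.9291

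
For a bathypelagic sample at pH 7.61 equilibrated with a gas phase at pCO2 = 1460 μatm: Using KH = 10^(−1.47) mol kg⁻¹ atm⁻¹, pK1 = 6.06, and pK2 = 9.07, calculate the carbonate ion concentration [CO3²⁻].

[CO3²⁻] = 0.0609 mmol/kg

[CO2*] = KH · pCO2 = 10^(−1.47) × 1460×10^-6 = 4.947×10^-5 mol/kg
α₀ = 1/(1 + K1/[H⁺] + K1K2/[H⁺]²) = 1/(1 + 10^+1.55 + 10^+0.09) = 0.02652
DIC = [CO2*]/α₀ = 4.947×10^-5 / 0.02652 = 1.866 mmol/kg
[CO3²⁻] = α₂·DIC; α₂ = 0.03262, so [CO3²⁻] = 0.03262 × 1.866 = 0.0609 mmol/kg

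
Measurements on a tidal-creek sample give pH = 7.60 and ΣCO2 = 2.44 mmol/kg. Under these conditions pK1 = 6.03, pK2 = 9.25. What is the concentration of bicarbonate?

α₁ = 1 / (1 + [H⁺]/K1 + K2/[H⁺]) = 1 / (1 + 10^-1.57 + 10^-1.65)
   = 1 / (1 + 0.026915 + 0.022387) = 1/1.0493 = 0.9530
[HCO3⁻] = α₁ × DIC = 0.9530 × 2.44 = 2.33 mmol/kg

[HCO3⁻] = 2.33 mmol/kg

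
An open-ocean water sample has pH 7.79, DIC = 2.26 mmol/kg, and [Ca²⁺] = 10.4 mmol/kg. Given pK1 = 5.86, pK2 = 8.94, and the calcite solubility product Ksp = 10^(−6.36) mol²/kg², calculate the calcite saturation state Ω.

Ω = 3.52

α₂ = 1 / (1 + [H⁺]/K2 + [H⁺]²/(K1K2)) = 1 / (1 + 10^+1.15 + 10^-0.78)
   = 1 / (1 + 14.125 + 0.16596) = 1/15.291 = 0.06540
[CO3²⁻] = α₂ × DIC = 0.06540 × 2.26 = 0.1478 mmol/kg
Ksp = 10^(−6.36) = 4.365×10^-7
Ω = [Ca²⁺][CO3²⁻]/Ksp = (10.4×10^-3)(1.478×10^-4) / 4.365×10^-7 = 3.52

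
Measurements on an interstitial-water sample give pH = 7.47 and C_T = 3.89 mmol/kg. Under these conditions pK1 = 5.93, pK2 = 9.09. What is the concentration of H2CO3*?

[CO2*] = 0.107 mmol/kg

α₀ = 1 / (1 + K1/[H⁺] + K1K2/[H⁺]²) = 1 / (1 + 10^+1.54 + 10^-0.08)
   = 1 / (1 + 34.674 + 0.83176) = 1/36.505 = 0.02739
[CO2*] = α₀ × DIC = 0.02739 × 3.89 = 0.107 mmol/kg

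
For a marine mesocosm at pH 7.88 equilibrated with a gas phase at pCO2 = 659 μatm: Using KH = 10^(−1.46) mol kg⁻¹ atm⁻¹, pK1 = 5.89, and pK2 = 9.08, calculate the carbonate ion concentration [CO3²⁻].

[CO2*] = KH · pCO2 = 10^(−1.46) × 659×10^-6 = 2.285×10^-5 mol/kg
α₀ = 1/(1 + K1/[H⁺] + K1K2/[H⁺]²) = 1/(1 + 10^+1.99 + 10^+0.79) = 0.009534
DIC = [CO2*]/α₀ = 2.285×10^-5 / 0.009534 = 2.397 mmol/kg
[CO3²⁻] = α₂·DIC; α₂ = 0.05879, so [CO3²⁻] = 0.05879 × 2.397 = 0.141 mmol/kg

[CO3²⁻] = 0.141 mmol/kg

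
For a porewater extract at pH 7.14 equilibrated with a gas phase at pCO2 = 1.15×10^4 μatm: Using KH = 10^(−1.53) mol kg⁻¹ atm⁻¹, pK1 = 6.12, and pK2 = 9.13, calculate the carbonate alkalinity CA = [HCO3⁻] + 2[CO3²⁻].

CA = 3.63 mmol/kg

[CO2*] = KH · pCO2 = 10^(−1.53) × 1.15×10^4×10^-6 = 3.394×10^-4 mol/kg
α₀ = 1/(1 + K1/[H⁺] + K1K2/[H⁺]²) = 1/(1 + 10^+1.02 + 10^-0.97) = 0.08637
DIC = [CO2*]/α₀ = 3.394×10^-4 / 0.08637 = 3.930 mmol/kg
CA = (α₁ + 2α₂)·DIC = (0.9044 + 2×0.009254) × 3.930 = 3.63 mmol/kg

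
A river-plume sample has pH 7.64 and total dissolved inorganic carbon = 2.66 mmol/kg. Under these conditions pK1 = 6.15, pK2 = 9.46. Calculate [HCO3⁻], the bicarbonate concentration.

[HCO3⁻] = 2.54 mmol/kg

α₁ = 1 / (1 + [H⁺]/K1 + K2/[H⁺]) = 1 / (1 + 10^-1.49 + 10^-1.82)
   = 1 / (1 + 0.032359 + 0.015136) = 1/1.0475 = 0.9547
[HCO3⁻] = α₁ × DIC = 0.9547 × 2.66 = 2.54 mmol/kg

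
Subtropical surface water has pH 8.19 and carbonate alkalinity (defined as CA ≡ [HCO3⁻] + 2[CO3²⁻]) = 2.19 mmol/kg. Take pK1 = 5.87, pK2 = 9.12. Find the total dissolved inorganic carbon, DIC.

CA = [HCO3⁻] + 2[CO3²⁻] = (α₁ + 2α₂)·DIC
At pH 8.19: [H⁺]/K1 = 10^-2.32 = 0.0047863, K2/[H⁺] = 10^-0.93 = 0.11749
α₁ = 1/(1 + 0.0047863 + 0.11749) = 1/1.1223 = 0.8910; α₂ = α₁·K2/[H⁺] = 0.1047
α₁ + 2α₂ = 1.1004
DIC = CA / (α₁ + 2α₂) = 2.19 / 1.1004 = 1.99 mmol/kg

DIC = 1.99 mmol/kg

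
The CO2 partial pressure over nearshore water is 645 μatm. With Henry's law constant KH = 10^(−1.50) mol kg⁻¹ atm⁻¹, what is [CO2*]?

KH = 10^(−1.50) = 3.162×10^-2 mol kg⁻¹ atm⁻¹
[CO2*] = KH · pCO2 = 3.162×10^-2 × 645×10^-6 atm = 2.04×10^-5 mol/kg

[CO2*] = 20.4 μmol/kg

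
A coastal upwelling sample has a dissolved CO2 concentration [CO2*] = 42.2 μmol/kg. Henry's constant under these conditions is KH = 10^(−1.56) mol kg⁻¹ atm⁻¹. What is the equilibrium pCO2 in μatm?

KH = 10^(−1.56) = 2.754×10^-2 mol kg⁻¹ atm⁻¹
pCO2 = [CO2*]/KH = 42.2×10^-6 / 2.754×10^-2 = 1.53×10^-3 atm = 1530 μatm

pCO2 = 1530 μatm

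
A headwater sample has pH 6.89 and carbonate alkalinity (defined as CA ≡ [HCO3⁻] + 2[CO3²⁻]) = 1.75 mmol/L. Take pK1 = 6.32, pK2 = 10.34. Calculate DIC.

DIC = 2.22 mmol/L

CA = [HCO3⁻] + 2[CO3²⁻] = (α₁ + 2α₂)·DIC
At pH 6.89: [H⁺]/K1 = 10^-0.57 = 0.26915, K2/[H⁺] = 10^-3.45 = 0.00035481
α₁ = 1/(1 + 0.26915 + 0.00035481) = 1/1.2695 = 0.7877; α₂ = α₁·K2/[H⁺] = 0.0002795
α₁ + 2α₂ = 0.7883
DIC = CA / (α₁ + 2α₂) = 1.75 / 0.7883 = 2.22 mmol/L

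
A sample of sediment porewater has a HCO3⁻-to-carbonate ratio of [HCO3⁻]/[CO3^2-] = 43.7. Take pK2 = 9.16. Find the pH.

From K2 = [H⁺][CO3^2-]/[HCO3⁻]:  pH = pK2 − log₁₀([HCO3⁻]/[CO3^2-])
log₁₀(43.7) = +1.640
pH = 9.16 − (+1.640) = 7.52

pH = 7.52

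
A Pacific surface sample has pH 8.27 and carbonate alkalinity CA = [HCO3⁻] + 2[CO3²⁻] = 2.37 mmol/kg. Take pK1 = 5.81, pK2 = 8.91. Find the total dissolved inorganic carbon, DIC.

DIC = 2.00 mmol/kg

CA = [HCO3⁻] + 2[CO3²⁻] = (α₁ + 2α₂)·DIC
At pH 8.27: [H⁺]/K1 = 10^-2.46 = 0.0034674, K2/[H⁺] = 10^-0.64 = 0.22909
α₁ = 1/(1 + 0.0034674 + 0.22909) = 1/1.2326 = 0.8113; α₂ = α₁·K2/[H⁺] = 0.1859
α₁ + 2α₂ = 1.1831
DIC = CA / (α₁ + 2α₂) = 2.37 / 1.1831 = 2.00 mmol/kg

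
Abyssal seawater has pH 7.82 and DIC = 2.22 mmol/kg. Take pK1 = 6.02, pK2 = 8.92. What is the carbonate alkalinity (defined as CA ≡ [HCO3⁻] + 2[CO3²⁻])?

CA = 2.35 mmol/kg

CA = [HCO3⁻] + 2[CO3²⁻] = (α₁ + 2α₂)·DIC
At pH 7.82: [H⁺]/K1 = 10^-1.80 = 0.015849, K2/[H⁺] = 10^-1.10 = 0.079433
α₁ = 1/(1 + 0.015849 + 0.079433) = 1/1.0953 = 0.9130; α₂ = α₁·K2/[H⁺] = 0.07252
α₁ + 2α₂ = 1.0581
CA = 1.0581 × 2.22 = 2.35 mmol/kg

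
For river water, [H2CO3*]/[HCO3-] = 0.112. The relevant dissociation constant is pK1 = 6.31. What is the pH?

From K1 = [H⁺][HCO3-]/[H2CO3*]:  pH = pK1 − log₁₀([H2CO3*]/[HCO3-])
log₁₀(0.112) = -0.951
pH = 6.31 − (-0.951) = 7.26

pH = 7.26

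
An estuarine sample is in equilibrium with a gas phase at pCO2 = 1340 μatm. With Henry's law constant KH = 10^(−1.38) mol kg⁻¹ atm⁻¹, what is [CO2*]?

KH = 10^(−1.38) = 4.169×10^-2 mol kg⁻¹ atm⁻¹
[CO2*] = KH · pCO2 = 4.169×10^-2 × 1340×10^-6 atm = 5.59×10^-5 mol/kg

[CO2*] = 55.9 μmol/kg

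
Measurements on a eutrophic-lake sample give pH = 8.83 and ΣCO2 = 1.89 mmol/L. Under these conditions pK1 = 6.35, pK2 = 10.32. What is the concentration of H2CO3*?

[CO2*] = 6.04 μmol/L

α₀ = 1 / (1 + K1/[H⁺] + K1K2/[H⁺]²) = 1 / (1 + 10^+2.48 + 10^+0.99)
   = 1 / (1 + 302.00 + 9.7724) = 1/312.77 = 0.003197
[CO2*] = α₀ × DIC = 0.003197 × 1.89 = 0.00604 mmol/L = 6.04 μmol/L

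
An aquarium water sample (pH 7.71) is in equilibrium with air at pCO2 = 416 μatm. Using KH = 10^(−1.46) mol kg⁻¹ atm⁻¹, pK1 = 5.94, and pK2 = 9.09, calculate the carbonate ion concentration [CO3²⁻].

[CO3²⁻] = 0.0354 mmol/kg

[CO2*] = KH · pCO2 = 10^(−1.46) × 416×10^-6 = 1.442×10^-5 mol/kg
α₀ = 1/(1 + K1/[H⁺] + K1K2/[H⁺]²) = 1/(1 + 10^+1.77 + 10^+0.39) = 0.01604
DIC = [CO2*]/α₀ = 1.442×10^-5 / 0.01604 = 0.8992 mmol/kg
[CO3²⁻] = α₂·DIC; α₂ = 0.03938, so [CO3²⁻] = 0.03938 × 0.8992 = 0.0354 mmol/kg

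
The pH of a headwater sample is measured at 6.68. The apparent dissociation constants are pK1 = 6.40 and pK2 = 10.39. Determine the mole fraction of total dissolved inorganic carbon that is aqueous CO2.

α₀ = 1 / (1 + K1/[H⁺] + K1K2/[H⁺]²) = 1 / (1 + 10^+0.28 + 10^-3.43)
   = 1 / (1 + 1.9055 + 0.00037154) = 1/2.9058 = 0.3441

α₀ = 0.344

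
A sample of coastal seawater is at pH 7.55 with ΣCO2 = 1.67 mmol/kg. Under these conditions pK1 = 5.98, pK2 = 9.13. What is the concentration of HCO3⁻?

[HCO3⁻] = 1.59 mmol/kg

α₁ = 1 / (1 + [H⁺]/K1 + K2/[H⁺]) = 1 / (1 + 10^-1.57 + 10^-1.58)
   = 1 / (1 + 0.026915 + 0.026303) = 1/1.0532 = 0.9495
[HCO3⁻] = α₁ × DIC = 0.9495 × 1.67 = 1.59 mmol/kg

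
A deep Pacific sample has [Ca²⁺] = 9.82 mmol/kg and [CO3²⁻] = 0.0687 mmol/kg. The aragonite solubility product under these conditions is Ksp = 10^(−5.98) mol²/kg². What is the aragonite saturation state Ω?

Ksp = 10^(−5.98) = 1.047×10^-6
Ω = [Ca²⁺][CO3²⁻]/Ksp = (9.82×10^-3)(0.0687×10^-3) / 1.047×10^-6 = 0.644

Ω = 0.644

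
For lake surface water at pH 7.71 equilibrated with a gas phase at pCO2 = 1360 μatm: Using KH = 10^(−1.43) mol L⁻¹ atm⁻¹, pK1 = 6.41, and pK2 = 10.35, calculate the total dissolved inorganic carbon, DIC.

[CO2*] = KH · pCO2 = 10^(−1.43) × 1360×10^-6 = 5.053×10^-5 mol/L
α₀ = 1/(1 + K1/[H⁺] + K1K2/[H⁺]²) = 1/(1 + 10^+1.30 + 10^-1.34) = 0.04762
DIC = [CO2*]/α₀ = 5.053×10^-5 / 0.04762 = 1.06 mmol/L

DIC = 1.06 mmol/L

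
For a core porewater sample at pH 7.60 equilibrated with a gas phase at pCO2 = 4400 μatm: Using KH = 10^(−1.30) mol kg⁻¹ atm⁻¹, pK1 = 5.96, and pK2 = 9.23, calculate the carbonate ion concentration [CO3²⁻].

[CO2*] = KH · pCO2 = 10^(−1.30) × 4400×10^-6 = 2.205×10^-4 mol/kg
α₀ = 1/(1 + K1/[H⁺] + K1K2/[H⁺]²) = 1/(1 + 10^+1.64 + 10^+0.01) = 0.02189
DIC = [CO2*]/α₀ = 2.205×10^-4 / 0.02189 = 10.07 mmol/kg
[CO3²⁻] = α₂·DIC; α₂ = 0.02240, so [CO3²⁻] = 0.02240 × 10.07 = 0.226 mmol/kg

[CO3²⁻] = 0.226 mmol/kg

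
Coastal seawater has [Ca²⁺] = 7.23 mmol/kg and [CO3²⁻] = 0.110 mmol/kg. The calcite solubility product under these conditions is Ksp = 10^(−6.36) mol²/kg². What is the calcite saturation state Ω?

Ω = 1.82

Ksp = 10^(−6.36) = 4.365×10^-7
Ω = [Ca²⁺][CO3²⁻]/Ksp = (7.23×10^-3)(0.110×10^-3) / 4.365×10^-7 = 1.82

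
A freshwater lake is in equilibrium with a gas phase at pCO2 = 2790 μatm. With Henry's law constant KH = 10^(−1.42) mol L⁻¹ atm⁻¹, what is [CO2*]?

KH = 10^(−1.42) = 3.802×10^-2 mol L⁻¹ atm⁻¹
[CO2*] = KH · pCO2 = 3.802×10^-2 × 2790×10^-6 atm = 1.06×10^-4 mol/L

[CO2*] = 106 μmol/L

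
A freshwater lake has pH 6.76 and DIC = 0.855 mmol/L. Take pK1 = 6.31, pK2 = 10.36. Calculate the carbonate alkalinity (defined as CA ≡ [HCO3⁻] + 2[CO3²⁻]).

CA = 0.631 mmol/L

CA = [HCO3⁻] + 2[CO3²⁻] = (α₁ + 2α₂)·DIC
At pH 6.76: [H⁺]/K1 = 10^-0.45 = 0.35481, K2/[H⁺] = 10^-3.60 = 0.00025119
α₁ = 1/(1 + 0.35481 + 0.00025119) = 1/1.3551 = 0.7380; α₂ = α₁·K2/[H⁺] = 0.0001854
α₁ + 2α₂ = 0.7383
CA = 0.7383 × 0.855 = 0.631 mmol/L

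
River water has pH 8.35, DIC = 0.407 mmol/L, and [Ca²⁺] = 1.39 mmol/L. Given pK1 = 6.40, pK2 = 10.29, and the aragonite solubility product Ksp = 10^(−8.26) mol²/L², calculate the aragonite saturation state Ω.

α₂ = 1 / (1 + [H⁺]/K2 + [H⁺]²/(K1K2)) = 1 / (1 + 10^+1.94 + 10^-0.01)
   = 1 / (1 + 87.096 + 0.97724) = 1/89.074 = 0.01123
[CO3²⁻] = α₂ × DIC = 0.01123 × 0.407 = 0.004569 mmol/L = 4.569 μmol/L
Ksp = 10^(−8.26) = 5.495×10^-9
Ω = [Ca²⁺][CO3²⁻]/Ksp = (1.39×10^-3)(4.569×10^-6) / 5.495×10^-9 = 1.16

Ω = 1.16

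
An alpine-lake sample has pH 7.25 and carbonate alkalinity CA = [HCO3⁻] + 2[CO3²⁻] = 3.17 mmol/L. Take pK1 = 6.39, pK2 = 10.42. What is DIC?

CA = [HCO3⁻] + 2[CO3²⁻] = (α₁ + 2α₂)·DIC
At pH 7.25: [H⁺]/K1 = 10^-0.86 = 0.13804, K2/[H⁺] = 10^-3.17 = 0.00067608
α₁ = 1/(1 + 0.13804 + 0.00067608) = 1/1.1387 = 0.8782; α₂ = α₁·K2/[H⁺] = 0.0005937
α₁ + 2α₂ = 0.8794
DIC = CA / (α₁ + 2α₂) = 3.17 / 0.8794 = 3.60 mmol/L

DIC = 3.60 mmol/L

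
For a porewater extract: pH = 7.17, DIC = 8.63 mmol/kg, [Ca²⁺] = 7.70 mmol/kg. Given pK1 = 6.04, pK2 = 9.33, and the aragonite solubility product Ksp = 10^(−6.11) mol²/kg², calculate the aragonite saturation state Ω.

Ω = 0.548

α₂ = 1 / (1 + [H⁺]/K2 + [H⁺]²/(K1K2)) = 1 / (1 + 10^+2.16 + 10^+1.03)
   = 1 / (1 + 144.54 + 10.715) = 1/156.26 = 0.006400
[CO3²⁻] = α₂ × DIC = 0.006400 × 8.63 = 0.05523 mmol/kg
Ksp = 10^(−6.11) = 7.762×10^-7
Ω = [Ca²⁺][CO3²⁻]/Ksp = (7.70×10^-3)(5.523×10^-5) / 7.762×10^-7 = 0.548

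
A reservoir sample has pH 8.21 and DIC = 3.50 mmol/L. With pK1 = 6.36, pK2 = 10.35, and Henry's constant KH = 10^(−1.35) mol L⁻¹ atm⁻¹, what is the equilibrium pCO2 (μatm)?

pCO2 = 1080 μatm

α₀ = 1 / (1 + K1/[H⁺] + K1K2/[H⁺]²) = 1 / (1 + 10^+1.85 + 10^-0.29)
   = 1 / (1 + 70.795 + 0.51286) = 1/72.307 = 0.01383
[CO2*] = α₀ × DIC = 0.01383 × 3.50 = 0.04840 mmol/L
pCO2 = [CO2*]/KH = 4.840×10^-5 / 4.467×10^-2 = 1080 μatm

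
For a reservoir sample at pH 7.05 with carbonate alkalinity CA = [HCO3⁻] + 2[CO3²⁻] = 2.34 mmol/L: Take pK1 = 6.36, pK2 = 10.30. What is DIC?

CA = [HCO3⁻] + 2[CO3²⁻] = (α₁ + 2α₂)·DIC
At pH 7.05: [H⁺]/K1 = 10^-0.69 = 0.20417, K2/[H⁺] = 10^-3.25 = 0.00056234
α₁ = 1/(1 + 0.20417 + 0.00056234) = 1/1.2047 = 0.8301; α₂ = α₁·K2/[H⁺] = 0.0004668
α₁ + 2α₂ = 0.8310
DIC = CA / (α₁ + 2α₂) = 2.34 / 0.8310 = 2.82 mmol/L

DIC = 2.82 mmol/L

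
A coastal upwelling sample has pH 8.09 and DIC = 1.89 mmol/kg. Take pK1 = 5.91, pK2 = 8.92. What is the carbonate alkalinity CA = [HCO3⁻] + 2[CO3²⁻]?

CA = 2.12 mmol/kg

CA = [HCO3⁻] + 2[CO3²⁻] = (α₁ + 2α₂)·DIC
At pH 8.09: [H⁺]/K1 = 10^-2.18 = 0.0066069, K2/[H⁺] = 10^-0.83 = 0.14791
α₁ = 1/(1 + 0.0066069 + 0.14791) = 1/1.1545 = 0.8662; α₂ = α₁·K2/[H⁺] = 0.1281
α₁ + 2α₂ = 1.1224
CA = 1.1224 × 1.89 = 2.12 mmol/kg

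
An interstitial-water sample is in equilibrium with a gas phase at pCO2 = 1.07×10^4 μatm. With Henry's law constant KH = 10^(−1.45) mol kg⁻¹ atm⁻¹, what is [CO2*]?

[CO2*] = 380 μmol/kg

KH = 10^(−1.45) = 3.548×10^-2 mol kg⁻¹ atm⁻¹
[CO2*] = KH · pCO2 = 3.548×10^-2 × 1.07×10^4×10^-6 atm = 3.80×10^-4 mol/kg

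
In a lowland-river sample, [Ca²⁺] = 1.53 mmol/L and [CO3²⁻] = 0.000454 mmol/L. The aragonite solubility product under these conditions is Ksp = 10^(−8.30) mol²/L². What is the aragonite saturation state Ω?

Ksp = 10^(−8.30) = 5.012×10^-9
Ω = [Ca²⁺][CO3²⁻]/Ksp = (1.53×10^-3)(0.000454×10^-3) / 5.012×10^-9 = 0.139

Ω = 0.139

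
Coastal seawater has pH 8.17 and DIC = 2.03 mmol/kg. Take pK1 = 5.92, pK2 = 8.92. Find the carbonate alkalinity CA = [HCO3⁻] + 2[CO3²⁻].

CA = 2.33 mmol/kg

CA = [HCO3⁻] + 2[CO3²⁻] = (α₁ + 2α₂)·DIC
At pH 8.17: [H⁺]/K1 = 10^-2.25 = 0.0056234, K2/[H⁺] = 10^-0.75 = 0.17783
α₁ = 1/(1 + 0.0056234 + 0.17783) = 1/1.1835 = 0.8450; α₂ = α₁·K2/[H⁺] = 0.1503
α₁ + 2α₂ = 1.1455
CA = 1.1455 × 2.03 = 2.33 mmol/kg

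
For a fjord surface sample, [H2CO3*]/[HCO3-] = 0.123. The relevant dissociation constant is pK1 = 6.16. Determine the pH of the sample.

pH = 7.07

From K1 = [H⁺][HCO3-]/[H2CO3*]:  pH = pK1 − log₁₀([H2CO3*]/[HCO3-])
log₁₀(0.123) = -0.910
pH = 6.16 − (-0.910) = 7.07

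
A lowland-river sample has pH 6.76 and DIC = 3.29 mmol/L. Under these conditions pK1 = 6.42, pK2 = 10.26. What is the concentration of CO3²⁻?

[CO3²⁻] = 0.714 μmol/L

α₂ = 1 / (1 + [H⁺]/K2 + [H⁺]²/(K1K2)) = 1 / (1 + 10^+3.50 + 10^+3.16)
   = 1 / (1 + 3162.3 + 1445.4) = 1/4608.7 = 0.0002170
[CO3²⁻] = α₂ × DIC = 0.0002170 × 3.29 = 0.000714 mmol/L = 0.714 μmol/L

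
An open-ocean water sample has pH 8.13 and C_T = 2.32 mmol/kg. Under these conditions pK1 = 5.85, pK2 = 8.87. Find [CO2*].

α₀ = 1 / (1 + K1/[H⁺] + K1K2/[H⁺]²) = 1 / (1 + 10^+2.28 + 10^+1.54)
   = 1 / (1 + 190.55 + 34.674) = 1/226.22 = 0.004420
[CO2*] = α₀ × DIC = 0.004420 × 2.32 = 0.0103 mmol/kg = 10.3 μmol/kg

[CO2*] = 10.3 μmol/kg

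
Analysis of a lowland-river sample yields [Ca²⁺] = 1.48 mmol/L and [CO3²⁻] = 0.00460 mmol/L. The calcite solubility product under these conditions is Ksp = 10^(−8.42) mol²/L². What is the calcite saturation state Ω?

Ksp = 10^(−8.42) = 3.802×10^-9
Ω = [Ca²⁺][CO3²⁻]/Ksp = (1.48×10^-3)(0.00460×10^-3) / 3.802×10^-9 = 1.79

Ω = 1.79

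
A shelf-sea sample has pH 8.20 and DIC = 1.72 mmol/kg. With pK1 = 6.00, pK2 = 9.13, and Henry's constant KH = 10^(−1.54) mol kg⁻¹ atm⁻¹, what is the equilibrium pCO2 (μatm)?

α₀ = 1 / (1 + K1/[H⁺] + K1K2/[H⁺]²) = 1 / (1 + 10^+2.20 + 10^+1.27)
   = 1 / (1 + 158.49 + 18.621) = 1/178.11 = 0.005615
[CO2*] = α₀ × DIC = 0.005615 × 1.72 = 0.009657 mmol/kg = 9.657 μmol/kg
pCO2 = [CO2*]/KH = 9.657×10^-6 / 2.884×10^-2 = 335 μatm

pCO2 = 335 μatm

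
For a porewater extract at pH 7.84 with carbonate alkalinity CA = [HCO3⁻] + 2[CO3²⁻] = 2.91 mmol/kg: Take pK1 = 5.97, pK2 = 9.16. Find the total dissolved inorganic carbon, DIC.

DIC = 2.82 mmol/kg

CA = [HCO3⁻] + 2[CO3²⁻] = (α₁ + 2α₂)·DIC
At pH 7.84: [H⁺]/K1 = 10^-1.87 = 0.013490, K2/[H⁺] = 10^-1.32 = 0.047863
α₁ = 1/(1 + 0.013490 + 0.047863) = 1/1.0614 = 0.9422; α₂ = α₁·K2/[H⁺] = 0.04510
α₁ + 2α₂ = 1.0324
DIC = CA / (α₁ + 2α₂) = 2.91 / 1.0324 = 2.82 mmol/kg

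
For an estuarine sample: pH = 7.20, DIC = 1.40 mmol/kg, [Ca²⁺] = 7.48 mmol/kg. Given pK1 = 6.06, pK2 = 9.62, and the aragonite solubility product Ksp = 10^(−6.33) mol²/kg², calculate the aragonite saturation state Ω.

α₂ = 1 / (1 + [H⁺]/K2 + [H⁺]²/(K1K2)) = 1 / (1 + 10^+2.42 + 10^+1.28)
   = 1 / (1 + 263.03 + 19.055) = 1/283.08 = 0.003533
[CO3²⁻] = α₂ × DIC = 0.003533 × 1.40 = 0.004946 mmol/kg = 4.946 μmol/kg
Ksp = 10^(−6.33) = 4.677×10^-7
Ω = [Ca²⁺][CO3²⁻]/Ksp = (7.48×10^-3)(4.946×10^-6) / 4.677×10^-7 = 0.0791

Ω = 0.0791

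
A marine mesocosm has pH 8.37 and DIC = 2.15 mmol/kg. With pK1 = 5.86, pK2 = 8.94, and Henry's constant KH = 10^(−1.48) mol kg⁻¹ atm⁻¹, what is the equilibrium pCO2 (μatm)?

pCO2 = 158 μatm

α₀ = 1 / (1 + K1/[H⁺] + K1K2/[H⁺]²) = 1 / (1 + 10^+2.51 + 10^+1.94)
   = 1 / (1 + 323.59 + 87.096) = 1/411.69 = 0.002429
[CO2*] = α₀ × DIC = 0.002429 × 2.15 = 0.005222 mmol/kg = 5.222 μmol/kg
pCO2 = [CO2*]/KH = 5.222×10^-6 / 3.311×10^-2 = 158 μatm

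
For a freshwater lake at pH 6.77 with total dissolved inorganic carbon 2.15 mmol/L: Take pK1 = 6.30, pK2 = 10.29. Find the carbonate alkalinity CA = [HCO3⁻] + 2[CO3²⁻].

CA = [HCO3⁻] + 2[CO3²⁻] = (α₁ + 2α₂)·DIC
At pH 6.77: [H⁺]/K1 = 10^-0.47 = 0.33884, K2/[H⁺] = 10^-3.52 = 0.00030200
α₁ = 1/(1 + 0.33884 + 0.00030200) = 1/1.3391 = 0.7467; α₂ = α₁·K2/[H⁺] = 0.0002255
α₁ + 2α₂ = 0.7472
CA = 0.7472 × 2.15 = 1.61 mmol/L

CA = 1.61 mmol/L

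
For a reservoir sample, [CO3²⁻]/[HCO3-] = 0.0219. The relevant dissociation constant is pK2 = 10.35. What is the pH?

pH = 8.69

From K2 = [H⁺][CO3²⁻]/[HCO3-]:  pH = pK2 + log₁₀([CO3²⁻]/[HCO3-])
log₁₀(0.0219) = -1.660
pH = 10.35 + (-1.660) = 8.69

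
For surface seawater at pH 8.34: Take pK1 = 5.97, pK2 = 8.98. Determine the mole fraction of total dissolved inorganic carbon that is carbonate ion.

α₂ = 1 / (1 + [H⁺]/K2 + [H⁺]²/(K1K2)) = 1 / (1 + 10^+0.64 + 10^-1.73)
   = 1 / (1 + 4.3652 + 0.018621) = 1/5.3838 = 0.1857

α₂ = 0.186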